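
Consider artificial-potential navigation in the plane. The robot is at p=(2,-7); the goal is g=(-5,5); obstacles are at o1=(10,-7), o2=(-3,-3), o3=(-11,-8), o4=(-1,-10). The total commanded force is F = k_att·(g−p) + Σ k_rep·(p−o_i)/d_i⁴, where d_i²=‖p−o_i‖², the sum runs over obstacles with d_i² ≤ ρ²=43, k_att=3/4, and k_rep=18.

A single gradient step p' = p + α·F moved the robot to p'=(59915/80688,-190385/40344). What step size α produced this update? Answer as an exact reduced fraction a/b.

α = 1/4

F_att = 3/4·(g−p) = 3/4·(-7,12) = (-5.2500,9.0000)
o1: d²=64 > ρ²=43 → inactive
o2: d²=41 ≤ ρ²=43; F_rep = 18·(5,-4)/41² = (0.0535,-0.0428)
o3: d²=170 > ρ²=43 → inactive
o4: d²=18 ≤ ρ²=43; F_rep = 18·(3,3)/18² = (0.1667,0.1667)
F = F_att + ΣF_rep = (-5.0298,9.1238)
Δp = p'−p = (-1.2574,2.2810); α = Δx/Fx = (-101461/80688) / (-101461/20172) = 1/4
check: Δy/Fy = (92023/40344) / (92023/10086) = 1/4 ✓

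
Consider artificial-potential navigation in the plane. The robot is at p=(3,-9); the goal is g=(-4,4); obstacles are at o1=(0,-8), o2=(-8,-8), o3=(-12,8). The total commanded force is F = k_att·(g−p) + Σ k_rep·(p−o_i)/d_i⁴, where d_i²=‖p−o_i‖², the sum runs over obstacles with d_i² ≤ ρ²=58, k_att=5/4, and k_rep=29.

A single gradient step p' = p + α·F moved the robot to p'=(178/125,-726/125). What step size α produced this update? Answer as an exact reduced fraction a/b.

F_att = 5/4·(g−p) = 5/4·(-7,13) = (-8.7500,16.2500)
o1: d²=10 ≤ ρ²=58; F_rep = 29·(3,-1)/10² = (0.8700,-0.2900)
o2: d²=122 > ρ²=58 → inactive
o3: d²=514 > ρ²=58 → inactive
F = F_att + ΣF_rep = (-7.8800,15.9600)
Δp = p'−p = (-1.5760,3.1920); α = Δx/Fx = (-197/125) / (-197/25) = 1/5
check: Δy/Fy = (399/125) / (399/25) = 1/5 ✓

α = 1/5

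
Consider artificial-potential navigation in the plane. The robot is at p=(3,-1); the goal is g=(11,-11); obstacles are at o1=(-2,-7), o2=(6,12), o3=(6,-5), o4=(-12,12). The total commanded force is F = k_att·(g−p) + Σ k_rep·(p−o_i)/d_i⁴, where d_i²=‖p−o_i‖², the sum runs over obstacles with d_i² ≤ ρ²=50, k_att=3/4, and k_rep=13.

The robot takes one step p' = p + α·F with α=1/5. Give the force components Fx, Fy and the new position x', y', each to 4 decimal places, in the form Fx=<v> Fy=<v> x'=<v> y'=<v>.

F_att = 3/4·(g−p) = 3/4·(8,-10) = (6.0000,-7.5000)
o1: d²=61 > ρ²=50 → inactive
o2: d²=178 > ρ²=50 → inactive
o3: d²=25 ≤ ρ²=50; F_rep = 13·(-3,4)/25² = (-0.0624,0.0832)
o4: d²=394 > ρ²=50 → inactive
F = F_att + ΣF_rep = (5.9376,-7.4168)
p' = p + 1/5·F = (4.1875,-2.4834)

Fx=5.9376 Fy=-7.4168 x'=4.1875 y'=-2.4834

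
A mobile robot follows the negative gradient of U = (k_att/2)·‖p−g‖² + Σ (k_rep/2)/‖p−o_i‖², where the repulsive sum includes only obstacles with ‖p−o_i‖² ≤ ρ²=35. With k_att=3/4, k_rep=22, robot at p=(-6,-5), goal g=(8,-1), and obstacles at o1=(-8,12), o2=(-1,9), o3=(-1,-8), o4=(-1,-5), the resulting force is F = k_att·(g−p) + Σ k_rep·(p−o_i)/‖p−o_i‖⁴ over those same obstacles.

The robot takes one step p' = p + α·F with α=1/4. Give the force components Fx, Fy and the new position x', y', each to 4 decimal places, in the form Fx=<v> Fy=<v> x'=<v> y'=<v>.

Fx=10.2288 Fy=3.0571 x'=-3.4428 y'=-4.2357

F_att = 3/4·(g−p) = 3/4·(14,4) = (10.5000,3.0000)
o1: d²=293 > ρ²=35 → inactive
o2: d²=221 > ρ²=35 → inactive
o3: d²=34 ≤ ρ²=35; F_rep = 22·(-5,3)/34² = (-0.0952,0.0571)
o4: d²=25 ≤ ρ²=35; F_rep = 22·(-5,0)/25² = (-0.1760,0.0000)
F = F_att + ΣF_rep = (10.2288,3.0571)
p' = p + 1/4·F = (-3.4428,-4.2357)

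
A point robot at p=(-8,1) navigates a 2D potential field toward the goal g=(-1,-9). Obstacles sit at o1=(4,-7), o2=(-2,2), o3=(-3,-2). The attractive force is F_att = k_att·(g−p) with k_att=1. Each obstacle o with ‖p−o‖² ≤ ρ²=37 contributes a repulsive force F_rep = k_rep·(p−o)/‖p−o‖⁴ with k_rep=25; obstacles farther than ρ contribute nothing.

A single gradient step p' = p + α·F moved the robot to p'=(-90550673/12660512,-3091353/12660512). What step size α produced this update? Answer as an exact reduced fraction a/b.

α = 1/8

F_att = 1·(g−p) = 1·(7,-10) = (7.0000,-10.0000)
o1: d²=208 > ρ²=37 → inactive
o2: d²=37 ≤ ρ²=37; F_rep = 25·(-6,-1)/37² = (-0.1096,-0.0183)
o3: d²=34 ≤ ρ²=37; F_rep = 25·(-5,3)/34² = (-0.1081,0.0649)
F = F_att + ΣF_rep = (6.7823,-9.9534)
Δp = p'−p = (0.8478,-1.2442); α = Δx/Fx = (10733423/12660512) / (10733423/1582564) = 1/8
check: Δy/Fy = (-15751865/12660512) / (-15751865/1582564) = 1/8 ✓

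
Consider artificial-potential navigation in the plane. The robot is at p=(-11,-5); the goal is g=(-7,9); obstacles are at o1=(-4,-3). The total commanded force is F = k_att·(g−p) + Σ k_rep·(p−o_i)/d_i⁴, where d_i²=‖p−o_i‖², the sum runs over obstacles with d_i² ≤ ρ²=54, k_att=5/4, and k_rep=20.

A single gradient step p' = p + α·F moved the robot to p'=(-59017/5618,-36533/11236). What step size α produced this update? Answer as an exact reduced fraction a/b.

α = 1/10

F_att = 5/4·(g−p) = 5/4·(4,14) = (5.0000,17.5000)
o1: d²=53 ≤ ρ²=54; F_rep = 20·(-7,-2)/53² = (-0.0498,-0.0142)
F = F_att + ΣF_rep = (4.9502,17.4858)
Δp = p'−p = (0.4950,1.7486); α = Δx/Fx = (2781/5618) / (13905/2809) = 1/10
check: Δy/Fy = (19647/11236) / (98235/5618) = 1/10 ✓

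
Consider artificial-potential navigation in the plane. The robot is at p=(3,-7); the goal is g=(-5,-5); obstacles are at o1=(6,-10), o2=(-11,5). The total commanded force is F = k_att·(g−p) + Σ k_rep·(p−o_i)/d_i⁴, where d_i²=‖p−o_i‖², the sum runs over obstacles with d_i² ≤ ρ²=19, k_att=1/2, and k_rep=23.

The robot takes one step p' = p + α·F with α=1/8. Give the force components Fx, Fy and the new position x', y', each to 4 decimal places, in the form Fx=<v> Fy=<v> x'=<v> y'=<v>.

Fx=-4.2130 Fy=1.2130 x'=2.4734 y'=-6.8484

F_att = 1/2·(g−p) = 1/2·(-8,2) = (-4.0000,1.0000)
o1: d²=18 ≤ ρ²=19; F_rep = 23·(-3,3)/18² = (-0.2130,0.2130)
o2: d²=340 > ρ²=19 → inactive
F = F_att + ΣF_rep = (-4.2130,1.2130)
p' = p + 1/8·F = (2.4734,-6.8484)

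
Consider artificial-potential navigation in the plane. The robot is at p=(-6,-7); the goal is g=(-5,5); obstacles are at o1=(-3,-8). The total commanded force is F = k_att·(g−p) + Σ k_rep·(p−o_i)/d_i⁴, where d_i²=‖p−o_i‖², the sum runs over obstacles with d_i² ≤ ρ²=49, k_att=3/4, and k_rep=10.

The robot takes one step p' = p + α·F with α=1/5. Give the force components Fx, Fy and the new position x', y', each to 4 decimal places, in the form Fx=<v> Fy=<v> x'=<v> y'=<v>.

Fx=0.4500 Fy=9.1000 x'=-5.9100 y'=-5.1800

F_att = 3/4·(g−p) = 3/4·(1,12) = (0.7500,9.0000)
o1: d²=10 ≤ ρ²=49; F_rep = 10·(-3,1)/10² = (-0.3000,0.1000)
F = F_att + ΣF_rep = (0.4500,9.1000)
p' = p + 1/5·F = (-5.9100,-5.1800)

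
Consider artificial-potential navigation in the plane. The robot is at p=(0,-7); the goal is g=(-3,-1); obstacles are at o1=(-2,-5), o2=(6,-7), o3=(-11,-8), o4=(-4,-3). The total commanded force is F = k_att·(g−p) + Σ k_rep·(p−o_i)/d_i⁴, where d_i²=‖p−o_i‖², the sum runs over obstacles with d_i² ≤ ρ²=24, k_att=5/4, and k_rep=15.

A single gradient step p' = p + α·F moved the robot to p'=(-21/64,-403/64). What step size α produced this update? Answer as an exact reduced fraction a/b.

F_att = 5/4·(g−p) = 5/4·(-3,6) = (-3.7500,7.5000)
o1: d²=8 ≤ ρ²=24; F_rep = 15·(2,-2)/8² = (0.4688,-0.4688)
o2: d²=36 > ρ²=24 → inactive
o3: d²=122 > ρ²=24 → inactive
o4: d²=32 > ρ²=24 → inactive
F = F_att + ΣF_rep = (-3.2812,7.0312)
Δp = p'−p = (-0.3281,0.7031); α = Δx/Fx = (-21/64) / (-105/32) = 1/10
check: Δy/Fy = (45/64) / (225/32) = 1/10 ✓

α = 1/10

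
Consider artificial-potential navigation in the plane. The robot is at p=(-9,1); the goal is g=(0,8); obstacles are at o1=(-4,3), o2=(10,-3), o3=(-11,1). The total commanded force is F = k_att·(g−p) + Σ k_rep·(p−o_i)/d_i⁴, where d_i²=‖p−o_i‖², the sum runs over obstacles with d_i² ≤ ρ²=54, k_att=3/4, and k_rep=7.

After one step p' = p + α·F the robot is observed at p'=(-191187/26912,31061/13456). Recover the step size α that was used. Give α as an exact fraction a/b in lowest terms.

α = 1/4

F_att = 3/4·(g−p) = 3/4·(9,7) = (6.7500,5.2500)
o1: d²=29 ≤ ρ²=54; F_rep = 7·(-5,-2)/29² = (-0.0416,-0.0166)
o2: d²=377 > ρ²=54 → inactive
o3: d²=4 ≤ ρ²=54; F_rep = 7·(2,0)/4² = (0.8750,0.0000)
F = F_att + ΣF_rep = (7.5834,5.2334)
Δp = p'−p = (1.8958,1.3083); α = Δx/Fx = (51021/26912) / (51021/6728) = 1/4
check: Δy/Fy = (17605/13456) / (17605/3364) = 1/4 ✓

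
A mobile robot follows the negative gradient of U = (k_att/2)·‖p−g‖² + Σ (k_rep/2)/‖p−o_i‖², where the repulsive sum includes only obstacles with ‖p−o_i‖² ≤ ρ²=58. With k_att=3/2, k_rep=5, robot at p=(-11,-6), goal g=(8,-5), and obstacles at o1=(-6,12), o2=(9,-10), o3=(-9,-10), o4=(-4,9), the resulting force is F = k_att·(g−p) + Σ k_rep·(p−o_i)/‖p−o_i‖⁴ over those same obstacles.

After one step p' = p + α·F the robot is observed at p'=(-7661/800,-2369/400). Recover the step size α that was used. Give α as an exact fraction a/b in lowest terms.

F_att = 3/2·(g−p) = 3/2·(19,1) = (28.5000,1.5000)
o1: d²=349 > ρ²=58 → inactive
o2: d²=416 > ρ²=58 → inactive
o3: d²=20 ≤ ρ²=58; F_rep = 5·(-2,4)/20² = (-0.0250,0.0500)
o4: d²=274 > ρ²=58 → inactive
F = F_att + ΣF_rep = (28.4750,1.5500)
Δp = p'−p = (1.4238,0.0775); α = Δx/Fx = (1139/800) / (1139/40) = 1/20
check: Δy/Fy = (31/400) / (31/20) = 1/20 ✓

α = 1/20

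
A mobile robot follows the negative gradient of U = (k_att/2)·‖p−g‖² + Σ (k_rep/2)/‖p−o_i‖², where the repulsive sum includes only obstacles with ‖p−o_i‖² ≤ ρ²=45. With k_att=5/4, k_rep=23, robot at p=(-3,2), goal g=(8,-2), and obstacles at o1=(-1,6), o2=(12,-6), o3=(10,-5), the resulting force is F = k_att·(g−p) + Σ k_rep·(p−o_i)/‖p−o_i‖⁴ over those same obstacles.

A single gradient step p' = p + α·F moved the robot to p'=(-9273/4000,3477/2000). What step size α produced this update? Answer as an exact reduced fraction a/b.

F_att = 5/4·(g−p) = 5/4·(11,-4) = (13.7500,-5.0000)
o1: d²=20 ≤ ρ²=45; F_rep = 23·(-2,-4)/20² = (-0.1150,-0.2300)
o2: d²=289 > ρ²=45 → inactive
o3: d²=218 > ρ²=45 → inactive
F = F_att + ΣF_rep = (13.6350,-5.2300)
Δp = p'−p = (0.6817,-0.2615); α = Δx/Fx = (2727/4000) / (2727/200) = 1/20
check: Δy/Fy = (-523/2000) / (-523/100) = 1/20 ✓

α = 1/20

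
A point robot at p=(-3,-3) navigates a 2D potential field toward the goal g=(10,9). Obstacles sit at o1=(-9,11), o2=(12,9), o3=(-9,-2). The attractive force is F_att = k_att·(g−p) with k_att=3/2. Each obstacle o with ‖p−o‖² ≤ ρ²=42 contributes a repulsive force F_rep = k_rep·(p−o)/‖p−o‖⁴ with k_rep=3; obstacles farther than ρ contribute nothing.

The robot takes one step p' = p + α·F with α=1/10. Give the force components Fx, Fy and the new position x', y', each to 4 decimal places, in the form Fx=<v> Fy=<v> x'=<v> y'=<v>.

F_att = 3/2·(g−p) = 3/2·(13,12) = (19.5000,18.0000)
o1: d²=232 > ρ²=42 → inactive
o2: d²=369 > ρ²=42 → inactive
o3: d²=37 ≤ ρ²=42; F_rep = 3·(6,-1)/37² = (0.0131,-0.0022)
F = F_att + ΣF_rep = (19.5131,17.9978)
p' = p + 1/10·F = (-1.0487,-1.2002)

Fx=19.5131 Fy=17.9978 x'=-1.0487 y'=-1.2002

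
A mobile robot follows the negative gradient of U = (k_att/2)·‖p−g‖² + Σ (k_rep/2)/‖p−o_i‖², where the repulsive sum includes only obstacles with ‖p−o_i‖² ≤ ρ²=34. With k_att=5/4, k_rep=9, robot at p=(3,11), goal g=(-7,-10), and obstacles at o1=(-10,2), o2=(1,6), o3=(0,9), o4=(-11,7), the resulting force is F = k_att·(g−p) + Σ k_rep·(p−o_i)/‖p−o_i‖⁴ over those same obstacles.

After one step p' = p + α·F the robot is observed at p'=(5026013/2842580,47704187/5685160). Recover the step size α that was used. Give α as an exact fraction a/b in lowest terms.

F_att = 5/4·(g−p) = 5/4·(-10,-21) = (-12.5000,-26.2500)
o1: d²=250 > ρ²=34 → inactive
o2: d²=29 ≤ ρ²=34; F_rep = 9·(2,5)/29² = (0.0214,0.0535)
o3: d²=13 ≤ ρ²=34; F_rep = 9·(3,2)/13² = (0.1598,0.1065)
o4: d²=212 > ρ²=34 → inactive
F = F_att + ΣF_rep = (-12.3188,-26.0900)
Δp = p'−p = (-1.2319,-2.6090); α = Δx/Fx = (-3501727/2842580) / (-3501727/284258) = 1/10
check: Δy/Fy = (-14832573/5685160) / (-14832573/568516) = 1/10 ✓

α = 1/10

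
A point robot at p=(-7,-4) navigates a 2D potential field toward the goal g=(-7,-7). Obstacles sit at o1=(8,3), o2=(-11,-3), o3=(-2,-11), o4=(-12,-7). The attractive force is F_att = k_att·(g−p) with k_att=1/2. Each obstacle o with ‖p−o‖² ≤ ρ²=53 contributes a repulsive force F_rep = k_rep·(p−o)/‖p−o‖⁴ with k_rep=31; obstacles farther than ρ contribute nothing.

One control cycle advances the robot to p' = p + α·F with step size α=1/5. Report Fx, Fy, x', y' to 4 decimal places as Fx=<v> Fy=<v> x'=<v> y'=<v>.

Fx=0.5631 Fy=-1.5268 x'=-6.8874 y'=-4.3054

F_att = 1/2·(g−p) = 1/2·(0,-3) = (0.0000,-1.5000)
o1: d²=274 > ρ²=53 → inactive
o2: d²=17 ≤ ρ²=53; F_rep = 31·(4,-1)/17² = (0.4291,-0.1073)
o3: d²=74 > ρ²=53 → inactive
o4: d²=34 ≤ ρ²=53; F_rep = 31·(5,3)/34² = (0.1341,0.0804)
F = F_att + ΣF_rep = (0.5631,-1.5268)
p' = p + 1/5·F = (-6.8874,-4.3054)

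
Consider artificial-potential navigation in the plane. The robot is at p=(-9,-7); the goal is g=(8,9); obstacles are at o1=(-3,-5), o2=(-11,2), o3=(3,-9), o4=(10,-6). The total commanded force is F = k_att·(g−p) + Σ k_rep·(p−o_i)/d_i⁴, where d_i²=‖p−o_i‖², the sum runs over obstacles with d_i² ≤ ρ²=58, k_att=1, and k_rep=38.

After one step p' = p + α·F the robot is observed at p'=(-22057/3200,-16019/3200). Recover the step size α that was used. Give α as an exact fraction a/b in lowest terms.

F_att = 1·(g−p) = 1·(17,16) = (17.0000,16.0000)
o1: d²=40 ≤ ρ²=58; F_rep = 38·(-6,-2)/40² = (-0.1425,-0.0475)
o2: d²=85 > ρ²=58 → inactive
o3: d²=148 > ρ²=58 → inactive
o4: d²=362 > ρ²=58 → inactive
F = F_att + ΣF_rep = (16.8575,15.9525)
Δp = p'−p = (2.1072,1.9941); α = Δx/Fx = (6743/3200) / (6743/400) = 1/8
check: Δy/Fy = (6381/3200) / (6381/400) = 1/8 ✓

α = 1/8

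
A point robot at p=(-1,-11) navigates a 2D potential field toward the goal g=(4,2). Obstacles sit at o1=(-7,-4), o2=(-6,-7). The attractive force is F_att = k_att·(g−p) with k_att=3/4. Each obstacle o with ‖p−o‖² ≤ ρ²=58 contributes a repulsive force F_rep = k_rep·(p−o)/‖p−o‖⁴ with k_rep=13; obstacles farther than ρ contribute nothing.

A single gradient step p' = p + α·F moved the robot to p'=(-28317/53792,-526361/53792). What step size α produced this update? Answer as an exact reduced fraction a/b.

F_att = 3/4·(g−p) = 3/4·(5,13) = (3.7500,9.7500)
o1: d²=85 > ρ²=58 → inactive
o2: d²=41 ≤ ρ²=58; F_rep = 13·(5,-4)/41² = (0.0387,-0.0309)
F = F_att + ΣF_rep = (3.7887,9.7191)
Δp = p'−p = (0.4736,1.2149); α = Δx/Fx = (25475/53792) / (25475/6724) = 1/8
check: Δy/Fy = (65351/53792) / (65351/6724) = 1/8 ✓

α = 1/8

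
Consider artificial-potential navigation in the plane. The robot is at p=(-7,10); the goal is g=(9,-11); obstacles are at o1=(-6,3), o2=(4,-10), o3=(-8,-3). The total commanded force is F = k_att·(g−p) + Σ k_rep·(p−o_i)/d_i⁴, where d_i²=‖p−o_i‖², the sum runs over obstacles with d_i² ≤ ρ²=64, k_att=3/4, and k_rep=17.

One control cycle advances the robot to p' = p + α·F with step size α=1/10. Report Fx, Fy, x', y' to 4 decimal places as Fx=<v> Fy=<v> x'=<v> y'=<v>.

F_att = 3/4·(g−p) = 3/4·(16,-21) = (12.0000,-15.7500)
o1: d²=50 ≤ ρ²=64; F_rep = 17·(-1,7)/50² = (-0.0068,0.0476)
o2: d²=521 > ρ²=64 → inactive
o3: d²=170 > ρ²=64 → inactive
F = F_att + ΣF_rep = (11.9932,-15.7024)
p' = p + 1/10·F = (-5.8007,8.4298)

Fx=11.9932 Fy=-15.7024 x'=-5.8007 y'=8.4298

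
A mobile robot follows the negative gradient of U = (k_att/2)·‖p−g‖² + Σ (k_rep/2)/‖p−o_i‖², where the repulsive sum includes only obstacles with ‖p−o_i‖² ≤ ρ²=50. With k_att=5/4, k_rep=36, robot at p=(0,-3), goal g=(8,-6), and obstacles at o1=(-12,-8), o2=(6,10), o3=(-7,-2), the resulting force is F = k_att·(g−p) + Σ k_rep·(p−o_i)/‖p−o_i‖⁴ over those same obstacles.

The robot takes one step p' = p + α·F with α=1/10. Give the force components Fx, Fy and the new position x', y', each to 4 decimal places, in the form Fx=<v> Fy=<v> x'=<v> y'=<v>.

F_att = 5/4·(g−p) = 5/4·(8,-3) = (10.0000,-3.7500)
o1: d²=169 > ρ²=50 → inactive
o2: d²=205 > ρ²=50 → inactive
o3: d²=50 ≤ ρ²=50; F_rep = 36·(7,-1)/50² = (0.1008,-0.0144)
F = F_att + ΣF_rep = (10.1008,-3.7644)
p' = p + 1/10·F = (1.0101,-3.3764)

Fx=10.1008 Fy=-3.7644 x'=1.0101 y'=-3.3764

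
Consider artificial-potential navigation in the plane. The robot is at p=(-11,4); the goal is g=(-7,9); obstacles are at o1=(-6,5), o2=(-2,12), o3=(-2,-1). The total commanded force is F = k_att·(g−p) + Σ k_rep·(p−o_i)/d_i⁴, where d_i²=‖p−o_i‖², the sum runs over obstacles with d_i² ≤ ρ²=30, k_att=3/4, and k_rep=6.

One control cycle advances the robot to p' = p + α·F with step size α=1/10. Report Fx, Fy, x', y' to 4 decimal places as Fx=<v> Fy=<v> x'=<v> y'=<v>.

F_att = 3/4·(g−p) = 3/4·(4,5) = (3.0000,3.7500)
o1: d²=26 ≤ ρ²=30; F_rep = 6·(-5,-1)/26² = (-0.0444,-0.0089)
o2: d²=145 > ρ²=30 → inactive
o3: d²=106 > ρ²=30 → inactive
F = F_att + ΣF_rep = (2.9556,3.7411)
p' = p + 1/10·F = (-10.7044,4.3741)

Fx=2.9556 Fy=3.7411 x'=-10.7044 y'=4.3741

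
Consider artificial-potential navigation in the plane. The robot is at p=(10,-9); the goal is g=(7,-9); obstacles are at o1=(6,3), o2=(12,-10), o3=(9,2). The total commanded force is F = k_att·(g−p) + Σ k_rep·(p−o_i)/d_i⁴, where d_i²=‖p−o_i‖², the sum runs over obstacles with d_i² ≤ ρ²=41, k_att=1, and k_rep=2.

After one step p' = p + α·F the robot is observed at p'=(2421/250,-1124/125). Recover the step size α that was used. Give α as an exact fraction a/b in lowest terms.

α = 1/10

F_att = 1·(g−p) = 1·(-3,0) = (-3.0000,0.0000)
o1: d²=160 > ρ²=41 → inactive
o2: d²=5 ≤ ρ²=41; F_rep = 2·(-2,1)/5² = (-0.1600,0.0800)
o3: d²=122 > ρ²=41 → inactive
F = F_att + ΣF_rep = (-3.1600,0.0800)
Δp = p'−p = (-0.3160,0.0080); α = Δx/Fx = (-79/250) / (-79/25) = 1/10
check: Δy/Fy = (1/125) / (2/25) = 1/10 ✓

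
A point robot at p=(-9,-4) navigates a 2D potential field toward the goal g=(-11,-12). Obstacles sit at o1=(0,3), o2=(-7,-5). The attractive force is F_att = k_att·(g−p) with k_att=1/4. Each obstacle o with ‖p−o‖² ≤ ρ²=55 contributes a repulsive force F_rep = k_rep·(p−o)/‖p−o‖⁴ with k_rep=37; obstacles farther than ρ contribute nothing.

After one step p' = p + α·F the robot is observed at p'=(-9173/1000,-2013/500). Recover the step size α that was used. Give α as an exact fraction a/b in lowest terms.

α = 1/20

F_att = 1/4·(g−p) = 1/4·(-2,-8) = (-0.5000,-2.0000)
o1: d²=130 > ρ²=55 → inactive
o2: d²=5 ≤ ρ²=55; F_rep = 37·(-2,1)/5² = (-2.9600,1.4800)
F = F_att + ΣF_rep = (-3.4600,-0.5200)
Δp = p'−p = (-0.1730,-0.0260); α = Δx/Fx = (-173/1000) / (-173/50) = 1/20
check: Δy/Fy = (-13/500) / (-13/25) = 1/20 ✓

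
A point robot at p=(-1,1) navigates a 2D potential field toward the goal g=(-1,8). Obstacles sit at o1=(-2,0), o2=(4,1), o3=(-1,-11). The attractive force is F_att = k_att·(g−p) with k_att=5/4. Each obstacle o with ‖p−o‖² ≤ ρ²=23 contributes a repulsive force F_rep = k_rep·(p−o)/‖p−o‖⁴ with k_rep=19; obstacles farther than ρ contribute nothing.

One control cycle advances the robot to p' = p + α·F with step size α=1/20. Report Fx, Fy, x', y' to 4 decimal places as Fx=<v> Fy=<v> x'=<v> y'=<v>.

Fx=4.7500 Fy=13.5000 x'=-0.7625 y'=1.6750

F_att = 5/4·(g−p) = 5/4·(0,7) = (0.0000,8.7500)
o1: d²=2 ≤ ρ²=23; F_rep = 19·(1,1)/2² = (4.7500,4.7500)
o2: d²=25 > ρ²=23 → inactive
o3: d²=144 > ρ²=23 → inactive
F = F_att + ΣF_rep = (4.7500,13.5000)
p' = p + 1/20·F = (-0.7625,1.6750)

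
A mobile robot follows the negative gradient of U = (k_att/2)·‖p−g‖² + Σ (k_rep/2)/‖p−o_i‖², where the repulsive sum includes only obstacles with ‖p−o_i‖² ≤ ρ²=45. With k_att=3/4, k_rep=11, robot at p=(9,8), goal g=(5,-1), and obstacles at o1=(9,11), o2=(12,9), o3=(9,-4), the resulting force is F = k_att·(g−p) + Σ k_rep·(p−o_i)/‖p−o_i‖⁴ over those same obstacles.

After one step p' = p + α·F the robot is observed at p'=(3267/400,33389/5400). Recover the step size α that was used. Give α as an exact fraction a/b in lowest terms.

F_att = 3/4·(g−p) = 3/4·(-4,-9) = (-3.0000,-6.7500)
o1: d²=9 ≤ ρ²=45; F_rep = 11·(0,-3)/9² = (0.0000,-0.4074)
o2: d²=10 ≤ ρ²=45; F_rep = 11·(-3,-1)/10² = (-0.3300,-0.1100)
o3: d²=144 > ρ²=45 → inactive
F = F_att + ΣF_rep = (-3.3300,-7.2674)
Δp = p'−p = (-0.8325,-1.8169); α = Δx/Fx = (-333/400) / (-333/100) = 1/4
check: Δy/Fy = (-9811/5400) / (-9811/1350) = 1/4 ✓

α = 1/4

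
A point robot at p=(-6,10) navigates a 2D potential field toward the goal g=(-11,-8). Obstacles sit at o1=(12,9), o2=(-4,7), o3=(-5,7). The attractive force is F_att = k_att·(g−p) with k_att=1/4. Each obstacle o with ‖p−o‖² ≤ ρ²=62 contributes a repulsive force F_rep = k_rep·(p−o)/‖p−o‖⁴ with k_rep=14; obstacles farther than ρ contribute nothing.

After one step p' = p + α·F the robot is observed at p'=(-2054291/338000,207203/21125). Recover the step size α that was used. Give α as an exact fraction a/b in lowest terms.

F_att = 1/4·(g−p) = 1/4·(-5,-18) = (-1.2500,-4.5000)
o1: d²=325 > ρ²=62 → inactive
o2: d²=13 ≤ ρ²=62; F_rep = 14·(-2,3)/13² = (-0.1657,0.2485)
o3: d²=10 ≤ ρ²=62; F_rep = 14·(-1,3)/10² = (-0.1400,0.4200)
F = F_att + ΣF_rep = (-1.5557,-3.8315)
Δp = p'−p = (-0.0778,-0.1916); α = Δx/Fx = (-26291/338000) / (-26291/16900) = 1/20
check: Δy/Fy = (-4047/21125) / (-16188/4225) = 1/20 ✓

α = 1/20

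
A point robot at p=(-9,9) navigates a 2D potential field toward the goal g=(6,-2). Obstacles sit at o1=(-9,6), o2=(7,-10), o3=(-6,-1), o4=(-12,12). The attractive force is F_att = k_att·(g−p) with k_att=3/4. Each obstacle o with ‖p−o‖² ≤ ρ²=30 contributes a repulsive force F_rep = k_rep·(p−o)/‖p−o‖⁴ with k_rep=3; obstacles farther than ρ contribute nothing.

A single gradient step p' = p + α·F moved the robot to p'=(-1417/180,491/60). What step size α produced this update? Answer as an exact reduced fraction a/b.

F_att = 3/4·(g−p) = 3/4·(15,-11) = (11.2500,-8.2500)
o1: d²=9 ≤ ρ²=30; F_rep = 3·(0,3)/9² = (0.0000,0.1111)
o2: d²=617 > ρ²=30 → inactive
o3: d²=109 > ρ²=30 → inactive
o4: d²=18 ≤ ρ²=30; F_rep = 3·(3,-3)/18² = (0.0278,-0.0278)
F = F_att + ΣF_rep = (11.2778,-8.1667)
Δp = p'−p = (1.1278,-0.8167); α = Δx/Fx = (203/180) / (203/18) = 1/10
check: Δy/Fy = (-49/60) / (-49/6) = 1/10 ✓

α = 1/10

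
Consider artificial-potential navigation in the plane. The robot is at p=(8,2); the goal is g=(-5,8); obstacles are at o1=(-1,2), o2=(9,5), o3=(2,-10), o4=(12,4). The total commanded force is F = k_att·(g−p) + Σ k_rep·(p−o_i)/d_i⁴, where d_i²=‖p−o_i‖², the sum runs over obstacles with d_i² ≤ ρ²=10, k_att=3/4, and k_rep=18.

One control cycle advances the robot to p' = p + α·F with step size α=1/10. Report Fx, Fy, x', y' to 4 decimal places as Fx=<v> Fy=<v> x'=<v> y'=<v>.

F_att = 3/4·(g−p) = 3/4·(-13,6) = (-9.7500,4.5000)
o1: d²=81 > ρ²=10 → inactive
o2: d²=10 ≤ ρ²=10; F_rep = 18·(-1,-3)/10² = (-0.1800,-0.5400)
o3: d²=180 > ρ²=10 → inactive
o4: d²=20 > ρ²=10 → inactive
F = F_att + ΣF_rep = (-9.9300,3.9600)
p' = p + 1/10·F = (7.0070,2.3960)

Fx=-9.9300 Fy=3.9600 x'=7.0070 y'=2.3960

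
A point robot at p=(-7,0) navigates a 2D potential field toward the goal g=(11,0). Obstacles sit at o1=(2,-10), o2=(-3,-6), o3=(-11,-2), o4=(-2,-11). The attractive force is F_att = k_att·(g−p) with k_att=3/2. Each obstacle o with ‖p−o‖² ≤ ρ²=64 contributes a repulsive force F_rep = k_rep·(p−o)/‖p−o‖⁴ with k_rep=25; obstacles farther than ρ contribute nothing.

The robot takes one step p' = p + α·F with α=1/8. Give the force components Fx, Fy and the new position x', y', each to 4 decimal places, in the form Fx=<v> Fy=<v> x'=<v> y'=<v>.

F_att = 3/2·(g−p) = 3/2·(18,0) = (27.0000,0.0000)
o1: d²=181 > ρ²=64 → inactive
o2: d²=52 ≤ ρ²=64; F_rep = 25·(-4,6)/52² = (-0.0370,0.0555)
o3: d²=20 ≤ ρ²=64; F_rep = 25·(4,2)/20² = (0.2500,0.1250)
o4: d²=146 > ρ²=64 → inactive
F = F_att + ΣF_rep = (27.2130,0.1805)
p' = p + 1/8·F = (-3.5984,0.0226)

Fx=27.2130 Fy=0.1805 x'=-3.5984 y'=0.0226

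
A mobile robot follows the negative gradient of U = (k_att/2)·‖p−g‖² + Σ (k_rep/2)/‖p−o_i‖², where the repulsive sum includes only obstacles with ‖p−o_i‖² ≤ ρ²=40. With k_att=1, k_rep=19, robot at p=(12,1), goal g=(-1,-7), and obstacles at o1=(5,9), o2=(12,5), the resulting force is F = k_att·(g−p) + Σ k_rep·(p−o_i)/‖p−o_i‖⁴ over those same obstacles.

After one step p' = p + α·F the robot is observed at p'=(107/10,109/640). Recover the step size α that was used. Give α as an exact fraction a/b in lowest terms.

α = 1/10

F_att = 1·(g−p) = 1·(-13,-8) = (-13.0000,-8.0000)
o1: d²=113 > ρ²=40 → inactive
o2: d²=16 ≤ ρ²=40; F_rep = 19·(0,-4)/16² = (0.0000,-0.2969)
F = F_att + ΣF_rep = (-13.0000,-8.2969)
Δp = p'−p = (-1.3000,-0.8297); α = Δx/Fx = (-13/10) / (-13) = 1/10
check: Δy/Fy = (-531/640) / (-531/64) = 1/10 ✓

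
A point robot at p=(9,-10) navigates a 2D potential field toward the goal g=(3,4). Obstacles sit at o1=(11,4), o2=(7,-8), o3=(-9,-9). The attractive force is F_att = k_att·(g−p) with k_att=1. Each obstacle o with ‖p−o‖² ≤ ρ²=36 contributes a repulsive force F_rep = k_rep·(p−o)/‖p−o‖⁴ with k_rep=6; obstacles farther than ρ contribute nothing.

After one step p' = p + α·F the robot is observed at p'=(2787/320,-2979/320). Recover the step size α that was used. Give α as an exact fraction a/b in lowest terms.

α = 1/20

F_att = 1·(g−p) = 1·(-6,14) = (-6.0000,14.0000)
o1: d²=200 > ρ²=36 → inactive
o2: d²=8 ≤ ρ²=36; F_rep = 6·(2,-2)/8² = (0.1875,-0.1875)
o3: d²=325 > ρ²=36 → inactive
F = F_att + ΣF_rep = (-5.8125,13.8125)
Δp = p'−p = (-0.2906,0.6906); α = Δx/Fx = (-93/320) / (-93/16) = 1/20
check: Δy/Fy = (221/320) / (221/16) = 1/20 ✓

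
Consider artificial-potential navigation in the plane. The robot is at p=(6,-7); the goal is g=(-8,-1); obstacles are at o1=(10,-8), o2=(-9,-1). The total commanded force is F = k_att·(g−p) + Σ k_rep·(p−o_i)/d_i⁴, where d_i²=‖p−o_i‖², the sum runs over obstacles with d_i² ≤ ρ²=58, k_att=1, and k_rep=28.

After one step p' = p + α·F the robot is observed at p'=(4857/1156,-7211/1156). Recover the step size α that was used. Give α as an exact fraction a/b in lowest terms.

F_att = 1·(g−p) = 1·(-14,6) = (-14.0000,6.0000)
o1: d²=17 ≤ ρ²=58; F_rep = 28·(-4,1)/17² = (-0.3875,0.0969)
o2: d²=261 > ρ²=58 → inactive
F = F_att + ΣF_rep = (-14.3875,6.0969)
Δp = p'−p = (-1.7984,0.7621); α = Δx/Fx = (-2079/1156) / (-4158/289) = 1/8
check: Δy/Fy = (881/1156) / (1762/289) = 1/8 ✓

α = 1/8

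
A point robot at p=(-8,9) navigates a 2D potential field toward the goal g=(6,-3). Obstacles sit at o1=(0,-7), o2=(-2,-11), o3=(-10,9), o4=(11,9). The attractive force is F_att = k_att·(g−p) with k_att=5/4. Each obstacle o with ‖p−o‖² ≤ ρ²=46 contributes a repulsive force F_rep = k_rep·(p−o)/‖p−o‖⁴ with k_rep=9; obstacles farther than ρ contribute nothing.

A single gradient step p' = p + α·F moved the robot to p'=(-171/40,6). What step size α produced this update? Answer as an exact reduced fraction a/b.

α = 1/5

F_att = 5/4·(g−p) = 5/4·(14,-12) = (17.5000,-15.0000)
o1: d²=320 > ρ²=46 → inactive
o2: d²=436 > ρ²=46 → inactive
o3: d²=4 ≤ ρ²=46; F_rep = 9·(2,0)/4² = (1.1250,0.0000)
o4: d²=361 > ρ²=46 → inactive
F = F_att + ΣF_rep = (18.6250,-15.0000)
Δp = p'−p = (3.7250,-3.0000); α = Δx/Fx = (149/40) / (149/8) = 1/5
check: Δy/Fy = (-3) / (-15) = 1/5 ✓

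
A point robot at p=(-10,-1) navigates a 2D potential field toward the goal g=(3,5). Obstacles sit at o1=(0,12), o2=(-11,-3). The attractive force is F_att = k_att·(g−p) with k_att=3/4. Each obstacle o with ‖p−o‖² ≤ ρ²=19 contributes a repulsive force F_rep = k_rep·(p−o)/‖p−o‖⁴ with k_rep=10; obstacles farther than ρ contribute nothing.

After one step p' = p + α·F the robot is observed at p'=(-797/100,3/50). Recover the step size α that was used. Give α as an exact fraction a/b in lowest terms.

α = 1/5

F_att = 3/4·(g−p) = 3/4·(13,6) = (9.7500,4.5000)
o1: d²=269 > ρ²=19 → inactive
o2: d²=5 ≤ ρ²=19; F_rep = 10·(1,2)/5² = (0.4000,0.8000)
F = F_att + ΣF_rep = (10.1500,5.3000)
Δp = p'−p = (2.0300,1.0600); α = Δx/Fx = (203/100) / (203/20) = 1/5
check: Δy/Fy = (53/50) / (53/10) = 1/5 ✓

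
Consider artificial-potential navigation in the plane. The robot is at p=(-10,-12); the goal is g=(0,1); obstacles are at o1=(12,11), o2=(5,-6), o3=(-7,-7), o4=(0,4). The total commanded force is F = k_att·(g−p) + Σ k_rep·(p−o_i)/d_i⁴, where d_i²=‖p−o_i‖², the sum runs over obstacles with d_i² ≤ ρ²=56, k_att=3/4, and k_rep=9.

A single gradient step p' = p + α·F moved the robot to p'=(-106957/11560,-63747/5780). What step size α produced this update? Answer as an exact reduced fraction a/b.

α = 1/10

F_att = 3/4·(g−p) = 3/4·(10,13) = (7.5000,9.7500)
o1: d²=1013 > ρ²=56 → inactive
o2: d²=261 > ρ²=56 → inactive
o3: d²=34 ≤ ρ²=56; F_rep = 9·(-3,-5)/34² = (-0.0234,-0.0389)
o4: d²=356 > ρ²=56 → inactive
F = F_att + ΣF_rep = (7.4766,9.7111)
Δp = p'−p = (0.7477,0.9711); α = Δx/Fx = (8643/11560) / (8643/1156) = 1/10
check: Δy/Fy = (5613/5780) / (5613/578) = 1/10 ✓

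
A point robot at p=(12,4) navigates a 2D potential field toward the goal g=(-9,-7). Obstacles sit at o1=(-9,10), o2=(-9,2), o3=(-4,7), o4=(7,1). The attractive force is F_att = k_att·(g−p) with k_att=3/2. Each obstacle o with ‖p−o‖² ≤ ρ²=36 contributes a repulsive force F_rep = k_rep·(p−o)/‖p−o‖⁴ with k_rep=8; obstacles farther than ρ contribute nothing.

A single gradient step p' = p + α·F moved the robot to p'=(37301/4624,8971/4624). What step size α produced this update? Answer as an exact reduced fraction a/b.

α = 1/8

F_att = 3/2·(g−p) = 3/2·(-21,-11) = (-31.5000,-16.5000)
o1: d²=477 > ρ²=36 → inactive
o2: d²=445 > ρ²=36 → inactive
o3: d²=265 > ρ²=36 → inactive
o4: d²=34 ≤ ρ²=36; F_rep = 8·(5,3)/34² = (0.0346,0.0208)
F = F_att + ΣF_rep = (-31.4654,-16.4792)
Δp = p'−p = (-3.9332,-2.0599); α = Δx/Fx = (-18187/4624) / (-18187/578) = 1/8
check: Δy/Fy = (-9525/4624) / (-9525/578) = 1/8 ✓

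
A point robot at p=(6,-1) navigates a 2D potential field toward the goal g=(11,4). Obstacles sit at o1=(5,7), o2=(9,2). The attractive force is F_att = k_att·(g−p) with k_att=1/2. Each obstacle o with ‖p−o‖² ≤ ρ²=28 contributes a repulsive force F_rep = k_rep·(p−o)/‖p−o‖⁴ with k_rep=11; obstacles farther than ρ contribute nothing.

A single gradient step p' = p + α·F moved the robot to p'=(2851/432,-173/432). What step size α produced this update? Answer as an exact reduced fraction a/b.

α = 1/4

F_att = 1/2·(g−p) = 1/2·(5,5) = (2.5000,2.5000)
o1: d²=65 > ρ²=28 → inactive
o2: d²=18 ≤ ρ²=28; F_rep = 11·(-3,-3)/18² = (-0.1019,-0.1019)
F = F_att + ΣF_rep = (2.3981,2.3981)
Δp = p'−p = (0.5995,0.5995); α = Δx/Fx = (259/432) / (259/108) = 1/4
check: Δy/Fy = (259/432) / (259/108) = 1/4 ✓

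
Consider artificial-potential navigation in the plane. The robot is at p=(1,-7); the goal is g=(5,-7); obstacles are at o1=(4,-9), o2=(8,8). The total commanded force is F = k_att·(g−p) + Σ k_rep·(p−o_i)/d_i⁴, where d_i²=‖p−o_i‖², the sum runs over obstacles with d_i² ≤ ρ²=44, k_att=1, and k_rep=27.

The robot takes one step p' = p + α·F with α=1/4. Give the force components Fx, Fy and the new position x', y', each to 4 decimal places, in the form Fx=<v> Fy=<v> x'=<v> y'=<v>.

Fx=3.5207 Fy=0.3195 x'=1.8802 y'=-6.9201

F_att = 1·(g−p) = 1·(4,0) = (4.0000,0.0000)
o1: d²=13 ≤ ρ²=44; F_rep = 27·(-3,2)/13² = (-0.4793,0.3195)
o2: d²=274 > ρ²=44 → inactive
F = F_att + ΣF_rep = (3.5207,0.3195)
p' = p + 1/4·F = (1.8802,-6.9201)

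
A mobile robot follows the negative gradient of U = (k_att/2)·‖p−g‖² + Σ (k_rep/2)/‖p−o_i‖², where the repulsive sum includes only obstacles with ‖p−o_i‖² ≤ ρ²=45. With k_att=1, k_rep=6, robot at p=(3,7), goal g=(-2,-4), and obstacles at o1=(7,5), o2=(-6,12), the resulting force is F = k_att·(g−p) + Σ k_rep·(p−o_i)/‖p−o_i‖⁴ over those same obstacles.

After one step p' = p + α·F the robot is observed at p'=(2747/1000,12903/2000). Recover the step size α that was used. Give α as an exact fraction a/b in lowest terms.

α = 1/20

F_att = 1·(g−p) = 1·(-5,-11) = (-5.0000,-11.0000)
o1: d²=20 ≤ ρ²=45; F_rep = 6·(-4,2)/20² = (-0.0600,0.0300)
o2: d²=106 > ρ²=45 → inactive
F = F_att + ΣF_rep = (-5.0600,-10.9700)
Δp = p'−p = (-0.2530,-0.5485); α = Δx/Fx = (-253/1000) / (-253/50) = 1/20
check: Δy/Fy = (-1097/2000) / (-1097/100) = 1/20 ✓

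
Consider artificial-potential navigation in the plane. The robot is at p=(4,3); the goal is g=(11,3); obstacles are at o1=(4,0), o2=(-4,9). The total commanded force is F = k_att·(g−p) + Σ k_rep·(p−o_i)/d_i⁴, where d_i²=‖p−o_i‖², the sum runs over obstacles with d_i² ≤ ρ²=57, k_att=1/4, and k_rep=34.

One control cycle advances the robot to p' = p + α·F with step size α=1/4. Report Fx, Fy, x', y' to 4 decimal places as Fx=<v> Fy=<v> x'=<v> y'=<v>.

Fx=1.7500 Fy=1.2593 x'=4.4375 y'=3.3148

F_att = 1/4·(g−p) = 1/4·(7,0) = (1.7500,0.0000)
o1: d²=9 ≤ ρ²=57; F_rep = 34·(0,3)/9² = (0.0000,1.2593)
o2: d²=100 > ρ²=57 → inactive
F = F_att + ΣF_rep = (1.7500,1.2593)
p' = p + 1/4·F = (4.4375,3.3148)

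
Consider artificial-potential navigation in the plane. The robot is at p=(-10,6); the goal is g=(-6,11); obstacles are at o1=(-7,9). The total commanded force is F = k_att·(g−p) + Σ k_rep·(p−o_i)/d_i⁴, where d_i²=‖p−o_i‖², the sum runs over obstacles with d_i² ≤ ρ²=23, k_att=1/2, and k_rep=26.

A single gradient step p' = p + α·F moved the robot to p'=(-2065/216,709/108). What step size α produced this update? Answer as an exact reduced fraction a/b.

α = 1/4

F_att = 1/2·(g−p) = 1/2·(4,5) = (2.0000,2.5000)
o1: d²=18 ≤ ρ²=23; F_rep = 26·(-3,-3)/18² = (-0.2407,-0.2407)
F = F_att + ΣF_rep = (1.7593,2.2593)
Δp = p'−p = (0.4398,0.5648); α = Δx/Fx = (95/216) / (95/54) = 1/4
check: Δy/Fy = (61/108) / (61/27) = 1/4 ✓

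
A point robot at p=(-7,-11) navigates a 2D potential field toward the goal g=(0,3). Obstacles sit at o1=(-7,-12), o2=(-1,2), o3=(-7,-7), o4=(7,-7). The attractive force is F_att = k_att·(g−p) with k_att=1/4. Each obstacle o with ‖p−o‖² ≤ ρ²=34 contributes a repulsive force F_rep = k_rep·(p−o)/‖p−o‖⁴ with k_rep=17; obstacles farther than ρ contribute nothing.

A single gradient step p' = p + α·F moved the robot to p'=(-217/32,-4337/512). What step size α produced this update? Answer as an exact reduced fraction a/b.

F_att = 1/4·(g−p) = 1/4·(7,14) = (1.7500,3.5000)
o1: d²=1 ≤ ρ²=34; F_rep = 17·(0,1)/1² = (0.0000,17.0000)
o2: d²=205 > ρ²=34 → inactive
o3: d²=16 ≤ ρ²=34; F_rep = 17·(0,-4)/16² = (0.0000,-0.2656)
o4: d²=212 > ρ²=34 → inactive
F = F_att + ΣF_rep = (1.7500,20.2344)
Δp = p'−p = (0.2188,2.5293); α = Δx/Fx = (7/32) / (7/4) = 1/8
check: Δy/Fy = (1295/512) / (1295/64) = 1/8 ✓

α = 1/8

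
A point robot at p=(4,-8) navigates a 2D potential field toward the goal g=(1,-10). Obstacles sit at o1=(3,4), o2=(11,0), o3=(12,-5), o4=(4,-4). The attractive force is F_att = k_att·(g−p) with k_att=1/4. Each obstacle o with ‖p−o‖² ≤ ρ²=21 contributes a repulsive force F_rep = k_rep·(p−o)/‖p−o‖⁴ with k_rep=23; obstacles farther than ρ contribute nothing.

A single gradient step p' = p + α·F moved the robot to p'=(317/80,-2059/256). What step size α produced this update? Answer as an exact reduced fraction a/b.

F_att = 1/4·(g−p) = 1/4·(-3,-2) = (-0.7500,-0.5000)
o1: d²=145 > ρ²=21 → inactive
o2: d²=113 > ρ²=21 → inactive
o3: d²=73 > ρ²=21 → inactive
o4: d²=16 ≤ ρ²=21; F_rep = 23·(0,-4)/16² = (0.0000,-0.3594)
F = F_att + ΣF_rep = (-0.7500,-0.8594)
Δp = p'−p = (-0.0375,-0.0430); α = Δx/Fx = (-3/80) / (-3/4) = 1/20
check: Δy/Fy = (-11/256) / (-55/64) = 1/20 ✓

α = 1/20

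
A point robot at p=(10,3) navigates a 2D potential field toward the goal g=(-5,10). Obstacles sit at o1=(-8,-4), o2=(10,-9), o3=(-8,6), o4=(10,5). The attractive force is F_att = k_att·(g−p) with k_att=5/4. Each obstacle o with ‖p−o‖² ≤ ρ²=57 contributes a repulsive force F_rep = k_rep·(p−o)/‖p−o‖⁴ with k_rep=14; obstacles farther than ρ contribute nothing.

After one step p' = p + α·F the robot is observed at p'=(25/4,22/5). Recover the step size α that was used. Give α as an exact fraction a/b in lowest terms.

F_att = 5/4·(g−p) = 5/4·(-15,7) = (-18.7500,8.7500)
o1: d²=373 > ρ²=57 → inactive
o2: d²=144 > ρ²=57 → inactive
o3: d²=333 > ρ²=57 → inactive
o4: d²=4 ≤ ρ²=57; F_rep = 14·(0,-2)/4² = (0.0000,-1.7500)
F = F_att + ΣF_rep = (-18.7500,7.0000)
Δp = p'−p = (-3.7500,1.4000); α = Δx/Fx = (-15/4) / (-75/4) = 1/5
check: Δy/Fy = (7/5) / (7) = 1/5 ✓

α = 1/5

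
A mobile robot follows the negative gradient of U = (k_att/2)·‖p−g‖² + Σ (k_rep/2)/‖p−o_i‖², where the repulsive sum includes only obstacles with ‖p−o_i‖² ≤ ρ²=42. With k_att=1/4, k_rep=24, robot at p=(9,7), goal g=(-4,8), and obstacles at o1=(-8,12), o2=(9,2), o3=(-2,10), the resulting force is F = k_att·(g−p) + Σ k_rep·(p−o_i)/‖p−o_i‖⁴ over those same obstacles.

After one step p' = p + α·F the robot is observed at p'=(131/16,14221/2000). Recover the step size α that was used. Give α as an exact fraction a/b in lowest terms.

α = 1/4

F_att = 1/4·(g−p) = 1/4·(-13,1) = (-3.2500,0.2500)
o1: d²=314 > ρ²=42 → inactive
o2: d²=25 ≤ ρ²=42; F_rep = 24·(0,5)/25² = (0.0000,0.1920)
o3: d²=130 > ρ²=42 → inactive
F = F_att + ΣF_rep = (-3.2500,0.4420)
Δp = p'−p = (-0.8125,0.1105); α = Δx/Fx = (-13/16) / (-13/4) = 1/4
check: Δy/Fy = (221/2000) / (221/500) = 1/4 ✓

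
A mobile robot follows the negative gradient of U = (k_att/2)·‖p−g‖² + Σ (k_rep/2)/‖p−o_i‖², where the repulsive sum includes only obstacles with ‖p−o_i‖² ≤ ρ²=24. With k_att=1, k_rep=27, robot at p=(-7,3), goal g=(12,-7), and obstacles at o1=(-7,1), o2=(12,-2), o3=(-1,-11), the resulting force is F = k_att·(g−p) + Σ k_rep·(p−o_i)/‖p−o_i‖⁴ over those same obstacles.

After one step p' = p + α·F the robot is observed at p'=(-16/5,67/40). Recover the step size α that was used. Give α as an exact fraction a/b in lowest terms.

F_att = 1·(g−p) = 1·(19,-10) = (19.0000,-10.0000)
o1: d²=4 ≤ ρ²=24; F_rep = 27·(0,2)/4² = (0.0000,3.3750)
o2: d²=386 > ρ²=24 → inactive
o3: d²=232 > ρ²=24 → inactive
F = F_att + ΣF_rep = (19.0000,-6.6250)
Δp = p'−p = (3.8000,-1.3250); α = Δx/Fx = (19/5) / (19) = 1/5
check: Δy/Fy = (-53/40) / (-53/8) = 1/5 ✓

α = 1/5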